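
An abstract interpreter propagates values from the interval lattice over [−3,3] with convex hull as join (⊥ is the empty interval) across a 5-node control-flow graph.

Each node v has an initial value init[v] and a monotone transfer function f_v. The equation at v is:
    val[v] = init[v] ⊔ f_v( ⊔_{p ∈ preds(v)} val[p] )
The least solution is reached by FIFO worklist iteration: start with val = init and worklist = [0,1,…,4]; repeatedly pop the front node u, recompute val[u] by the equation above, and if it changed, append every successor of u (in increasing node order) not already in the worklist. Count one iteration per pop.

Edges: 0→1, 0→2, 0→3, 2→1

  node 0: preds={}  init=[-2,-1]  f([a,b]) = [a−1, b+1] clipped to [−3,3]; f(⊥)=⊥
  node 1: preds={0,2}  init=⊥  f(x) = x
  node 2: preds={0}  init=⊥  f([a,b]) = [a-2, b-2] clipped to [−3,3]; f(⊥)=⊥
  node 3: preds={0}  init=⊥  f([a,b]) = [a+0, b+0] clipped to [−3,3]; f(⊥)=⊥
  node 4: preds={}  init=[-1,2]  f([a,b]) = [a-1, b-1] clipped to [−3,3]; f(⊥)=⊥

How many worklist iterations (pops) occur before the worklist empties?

6

Worklist (6 pops):
  #1 pop 0: in=⊥ → [-2,-1] (no change)
  #2 pop 1: in=[-2,-1] → [-2,-1] (was ⊥); enqueue []
  #3 pop 2: in=[-2,-1] → [-3,-3] (was ⊥); enqueue [1]
  #4 pop 3: in=[-2,-1] → [-2,-1] (was ⊥); enqueue []
  #5 pop 4: in=⊥ → [-1,2] (no change)
  #6 pop 1: in=[-3,-1] → [-3,-1] (was [-2,-1]); enqueue []

Fixpoint:
  val[0] = [-2,-1]
  val[1] = [-3,-1]
  val[2] = [-3,-3]
  val[3] = [-2,-1]
  val[4] = [-1,2]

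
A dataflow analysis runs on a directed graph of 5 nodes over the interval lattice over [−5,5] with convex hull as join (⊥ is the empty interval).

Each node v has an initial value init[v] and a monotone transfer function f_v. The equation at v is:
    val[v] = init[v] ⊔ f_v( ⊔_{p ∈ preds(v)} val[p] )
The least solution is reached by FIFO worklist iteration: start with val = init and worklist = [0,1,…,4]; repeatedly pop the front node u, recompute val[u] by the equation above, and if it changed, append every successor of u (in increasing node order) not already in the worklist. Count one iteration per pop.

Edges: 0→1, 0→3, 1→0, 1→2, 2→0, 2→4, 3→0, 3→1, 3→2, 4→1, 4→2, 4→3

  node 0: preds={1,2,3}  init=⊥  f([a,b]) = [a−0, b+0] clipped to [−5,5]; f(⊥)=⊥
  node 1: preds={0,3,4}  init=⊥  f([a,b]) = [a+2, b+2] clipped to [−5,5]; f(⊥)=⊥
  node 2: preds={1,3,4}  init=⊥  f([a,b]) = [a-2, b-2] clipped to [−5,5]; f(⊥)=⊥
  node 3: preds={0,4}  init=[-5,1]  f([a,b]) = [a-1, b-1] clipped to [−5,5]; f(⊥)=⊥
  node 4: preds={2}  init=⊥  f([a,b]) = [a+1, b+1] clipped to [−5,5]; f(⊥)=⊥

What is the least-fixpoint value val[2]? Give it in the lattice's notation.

Trace (17 dequeues):
  [1] u=0 | in [-5,1] | out [-5,1] | prev ⊥ | push {}
  [2] u=1 | in [-5,1] | out [-3,3] | prev ⊥ | push {0}
  [3] u=2 | in [-5,3] | out [-5,1] | prev ⊥ | push {}
  [4] u=3 | in [-5,1] | out [-5,1] | ==
  [5] u=4 | in [-5,1] | out [-4,2] | prev ⊥ | push {1,2,3}
  [6] u=0 | in [-5,3] | out [-5,3] | prev [-5,1] | push {}
  [7] u=1 | in [-5,3] | out [-3,5] | prev [-3,3] | push {0}
  [8] u=2 | in [-5,5] | out [-5,3] | prev [-5,1] | push {4}
  [9] u=3 | in [-5,3] | out [-5,2] | prev [-5,1] | push {1,2}
  [10] u=0 | in [-5,5] | out [-5,5] | prev [-5,3] | push {3}
  [11] u=4 | in [-5,3] | out [-4,4] | prev [-4,2] | push {}
  [12] u=1 | in [-5,5] | out [-3,5] | ==
  [13] u=2 | in [-5,5] | out [-5,3] | ==
  [14] u=3 | in [-5,5] | out [-5,4] | prev [-5,2] | push {0,1,2}
  [15] u=0 | in [-5,5] | out [-5,5] | ==
  [16] u=1 | in [-5,5] | out [-3,5] | ==
  [17] u=2 | in [-5,5] | out [-5,3] | ==

Converged values:
  [0] [-5,5]
  [1] [-3,5]
  [2] [-5,3]
  [3] [-5,4]
  [4] [-4,4]

[-5,3]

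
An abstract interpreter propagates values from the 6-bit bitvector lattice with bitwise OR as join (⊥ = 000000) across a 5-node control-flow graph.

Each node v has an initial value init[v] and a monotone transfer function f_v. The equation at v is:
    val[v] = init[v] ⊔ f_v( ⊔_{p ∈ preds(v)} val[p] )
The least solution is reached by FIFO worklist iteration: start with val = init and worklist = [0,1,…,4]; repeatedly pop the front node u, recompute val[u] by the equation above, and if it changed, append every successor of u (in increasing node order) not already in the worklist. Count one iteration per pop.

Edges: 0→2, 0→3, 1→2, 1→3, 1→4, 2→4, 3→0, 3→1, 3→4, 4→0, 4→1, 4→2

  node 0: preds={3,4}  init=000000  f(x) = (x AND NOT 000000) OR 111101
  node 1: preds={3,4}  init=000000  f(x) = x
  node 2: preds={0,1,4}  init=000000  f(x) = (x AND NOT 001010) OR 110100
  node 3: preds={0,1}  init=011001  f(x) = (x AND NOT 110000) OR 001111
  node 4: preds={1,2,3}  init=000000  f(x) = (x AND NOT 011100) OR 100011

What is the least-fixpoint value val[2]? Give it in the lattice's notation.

Worklist (10 pops):
  #1 pop 0: in=011001 → 111101 (was 000000); enqueue []
  #2 pop 1: in=011001 → 011001 (was 000000); enqueue []
  #3 pop 2: in=111101 → 110101 (was 000000); enqueue []
  #4 pop 3: in=111101 → 011111 (was 011001); enqueue [0,1]
  #5 pop 4: in=111111 → 100011 (was 000000); enqueue [2]
  #6 pop 0: in=111111 → 111111 (was 111101); enqueue [3]
  #7 pop 1: in=111111 → 111111 (was 011001); enqueue [4]
  #8 pop 2: in=111111 → 110101 (no change)
  #9 pop 3: in=111111 → 011111 (no change)
  #10 pop 4: in=111111 → 100011 (no change)

Fixpoint:
  val[0] = 111111
  val[1] = 111111
  val[2] = 110101
  val[3] = 011111
  val[4] = 100011

110101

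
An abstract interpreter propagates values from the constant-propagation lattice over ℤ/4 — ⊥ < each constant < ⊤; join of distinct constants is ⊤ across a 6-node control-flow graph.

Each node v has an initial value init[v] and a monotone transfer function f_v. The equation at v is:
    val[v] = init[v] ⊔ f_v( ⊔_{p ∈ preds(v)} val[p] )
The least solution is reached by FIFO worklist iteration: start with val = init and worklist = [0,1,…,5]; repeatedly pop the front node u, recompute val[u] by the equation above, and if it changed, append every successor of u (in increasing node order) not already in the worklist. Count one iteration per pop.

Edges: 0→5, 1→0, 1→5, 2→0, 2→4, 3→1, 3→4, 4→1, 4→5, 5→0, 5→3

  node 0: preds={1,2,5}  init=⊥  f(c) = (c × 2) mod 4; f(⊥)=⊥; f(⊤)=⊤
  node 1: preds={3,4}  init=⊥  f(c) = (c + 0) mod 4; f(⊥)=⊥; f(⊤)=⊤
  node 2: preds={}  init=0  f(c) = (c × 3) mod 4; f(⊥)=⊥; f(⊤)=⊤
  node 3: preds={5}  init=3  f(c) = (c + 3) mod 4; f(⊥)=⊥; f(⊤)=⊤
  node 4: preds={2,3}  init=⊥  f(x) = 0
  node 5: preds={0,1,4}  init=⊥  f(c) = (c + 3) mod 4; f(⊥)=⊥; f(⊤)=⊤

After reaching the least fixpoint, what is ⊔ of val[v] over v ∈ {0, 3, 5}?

⊤

Iteration log — 13 steps:
  step 1. node 0  ⊔preds=0  new=0  old=⊥  +wl: 
  step 2. node 1  ⊔preds=3  new=3  old=⊥  +wl: 0
  step 3. node 2  ⊔preds=⊥  new=0  stable
  step 4. node 3  ⊔preds=⊥  new=3  stable
  step 5. node 4  ⊔preds=⊤  new=0  old=⊥  +wl: 1
  step 6. node 5  ⊔preds=⊤  new=⊤  old=⊥  +wl: 3
  step 7. node 0  ⊔preds=⊤  new=⊤  old=0  +wl: 5
  step 8. node 1  ⊔preds=⊤  new=⊤  old=3  +wl: 0
  step 9. node 3  ⊔preds=⊤  new=⊤  old=3  +wl: 1,4
  step 10. node 5  ⊔preds=⊤  new=⊤  stable
  step 11. node 0  ⊔preds=⊤  new=⊤  stable
  step 12. node 1  ⊔preds=⊤  new=⊤  stable
  step 13. node 4  ⊔preds=⊤  new=0  stable

Least fixpoint reached:
  node 0: ⊤
  node 1: ⊤
  node 2: 0
  node 3: ⊤
  node 4: 0
  node 5: ⊤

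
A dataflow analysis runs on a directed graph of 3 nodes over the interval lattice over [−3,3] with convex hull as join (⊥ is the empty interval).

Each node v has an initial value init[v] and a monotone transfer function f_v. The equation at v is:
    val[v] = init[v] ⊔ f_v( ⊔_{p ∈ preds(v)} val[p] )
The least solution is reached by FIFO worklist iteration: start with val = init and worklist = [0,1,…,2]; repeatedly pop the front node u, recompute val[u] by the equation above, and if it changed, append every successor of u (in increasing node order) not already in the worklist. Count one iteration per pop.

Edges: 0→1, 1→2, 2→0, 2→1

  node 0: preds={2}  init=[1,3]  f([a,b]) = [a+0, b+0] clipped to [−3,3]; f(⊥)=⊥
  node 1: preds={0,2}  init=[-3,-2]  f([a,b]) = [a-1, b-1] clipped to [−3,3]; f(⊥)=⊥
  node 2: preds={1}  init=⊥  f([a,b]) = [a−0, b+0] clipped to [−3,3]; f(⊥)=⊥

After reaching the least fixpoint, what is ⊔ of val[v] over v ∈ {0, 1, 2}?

Iteration log — 5 steps:
  step 1. node 0  ⊔preds=⊥  new=[1,3]  stable
  step 2. node 1  ⊔preds=[1,3]  new=[-3,2]  old=[-3,-2]  +wl: 
  step 3. node 2  ⊔preds=[-3,2]  new=[-3,2]  old=⊥  +wl: 0,1
  step 4. node 0  ⊔preds=[-3,2]  new=[-3,3]  old=[1,3]  +wl: 
  step 5. node 1  ⊔preds=[-3,3]  new=[-3,2]  stable

Least fixpoint reached:
  node 0: [-3,3]
  node 1: [-3,2]
  node 2: [-3,2]

[-3,3]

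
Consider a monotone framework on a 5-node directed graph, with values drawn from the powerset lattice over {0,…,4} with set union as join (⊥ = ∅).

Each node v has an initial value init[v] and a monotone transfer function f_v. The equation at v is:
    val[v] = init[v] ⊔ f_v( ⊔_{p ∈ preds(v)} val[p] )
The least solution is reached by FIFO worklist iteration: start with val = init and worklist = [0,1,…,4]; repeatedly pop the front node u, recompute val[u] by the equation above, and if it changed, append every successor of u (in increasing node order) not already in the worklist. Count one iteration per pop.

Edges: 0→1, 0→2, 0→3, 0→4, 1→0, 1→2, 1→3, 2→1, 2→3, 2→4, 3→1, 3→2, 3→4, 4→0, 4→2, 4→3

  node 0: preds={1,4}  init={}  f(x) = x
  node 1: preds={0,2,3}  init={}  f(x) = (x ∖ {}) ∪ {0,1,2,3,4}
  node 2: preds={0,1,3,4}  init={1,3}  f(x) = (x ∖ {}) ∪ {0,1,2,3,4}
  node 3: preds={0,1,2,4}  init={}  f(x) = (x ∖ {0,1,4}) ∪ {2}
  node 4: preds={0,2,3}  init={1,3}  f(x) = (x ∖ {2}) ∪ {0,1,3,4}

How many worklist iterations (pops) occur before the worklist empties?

10

Iteration log — 10 steps:
  step 1. node 0  ⊔preds={1,3}  new={1,3}  old={}  +wl: 
  step 2. node 1  ⊔preds={1,3}  new={0,1,2,3,4}  old={}  +wl: 0
  step 3. node 2  ⊔preds={0,1,2,3,4}  new={0,1,2,3,4}  old={1,3}  +wl: 1
  step 4. node 3  ⊔preds={0,1,2,3,4}  new={2,3}  old={}  +wl: 2
  step 5. node 4  ⊔preds={0,1,2,3,4}  new={0,1,3,4}  old={1,3}  +wl: 3
  step 6. node 0  ⊔preds={0,1,2,3,4}  new={0,1,2,3,4}  old={1,3}  +wl: 4
  step 7. node 1  ⊔preds={0,1,2,3,4}  new={0,1,2,3,4}  stable
  step 8. node 2  ⊔preds={0,1,2,3,4}  new={0,1,2,3,4}  stable
  step 9. node 3  ⊔preds={0,1,2,3,4}  new={2,3}  stable
  step 10. node 4  ⊔preds={0,1,2,3,4}  new={0,1,3,4}  stable

Least fixpoint reached:
  node 0: {0,1,2,3,4}
  node 1: {0,1,2,3,4}
  node 2: {0,1,2,3,4}
  node 3: {2,3}
  node 4: {0,1,3,4}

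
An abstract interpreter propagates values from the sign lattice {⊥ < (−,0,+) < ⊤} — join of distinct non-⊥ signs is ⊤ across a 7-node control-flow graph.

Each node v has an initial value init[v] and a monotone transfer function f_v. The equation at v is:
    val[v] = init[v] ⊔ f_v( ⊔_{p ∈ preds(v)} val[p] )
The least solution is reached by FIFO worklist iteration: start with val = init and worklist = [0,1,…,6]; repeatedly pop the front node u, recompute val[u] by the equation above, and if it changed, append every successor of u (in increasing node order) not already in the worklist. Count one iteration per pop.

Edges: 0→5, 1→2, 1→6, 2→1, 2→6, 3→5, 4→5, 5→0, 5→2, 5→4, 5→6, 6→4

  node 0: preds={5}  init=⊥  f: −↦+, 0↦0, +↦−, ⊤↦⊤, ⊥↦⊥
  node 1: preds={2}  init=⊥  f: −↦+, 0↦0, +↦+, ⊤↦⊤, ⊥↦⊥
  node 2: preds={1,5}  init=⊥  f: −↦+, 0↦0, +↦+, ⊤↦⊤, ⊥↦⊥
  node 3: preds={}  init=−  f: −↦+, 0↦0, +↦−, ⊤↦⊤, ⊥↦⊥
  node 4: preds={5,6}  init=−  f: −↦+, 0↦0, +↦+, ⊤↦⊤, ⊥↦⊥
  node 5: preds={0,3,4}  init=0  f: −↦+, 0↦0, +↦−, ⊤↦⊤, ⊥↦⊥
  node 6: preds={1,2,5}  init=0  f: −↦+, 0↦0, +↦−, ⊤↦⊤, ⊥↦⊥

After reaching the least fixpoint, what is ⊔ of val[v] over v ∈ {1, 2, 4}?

⊤

Trace (16 dequeues):
  [1] u=0 | in 0 | out 0 | prev ⊥ | push {}
  [2] u=1 | in ⊥ | out ⊥ | ==
  [3] u=2 | in 0 | out 0 | prev ⊥ | push {1}
  [4] u=3 | in ⊥ | out − | ==
  [5] u=4 | in 0 | out ⊤ | prev − | push {}
  [6] u=5 | in ⊤ | out ⊤ | prev 0 | push {0,2,4}
  [7] u=6 | in ⊤ | out ⊤ | prev 0 | push {}
  [8] u=1 | in 0 | out 0 | prev ⊥ | push {6}
  [9] u=0 | in ⊤ | out ⊤ | prev 0 | push {5}
  [10] u=2 | in ⊤ | out ⊤ | prev 0 | push {1}
  [11] u=4 | in ⊤ | out ⊤ | ==
  [12] u=6 | in ⊤ | out ⊤ | ==
  [13] u=5 | in ⊤ | out ⊤ | ==
  [14] u=1 | in ⊤ | out ⊤ | prev 0 | push {2,6}
  [15] u=2 | in ⊤ | out ⊤ | ==
  [16] u=6 | in ⊤ | out ⊤ | ==

Converged values:
  [0] ⊤
  [1] ⊤
  [2] ⊤
  [3] −
  [4] ⊤
  [5] ⊤
  [6] ⊤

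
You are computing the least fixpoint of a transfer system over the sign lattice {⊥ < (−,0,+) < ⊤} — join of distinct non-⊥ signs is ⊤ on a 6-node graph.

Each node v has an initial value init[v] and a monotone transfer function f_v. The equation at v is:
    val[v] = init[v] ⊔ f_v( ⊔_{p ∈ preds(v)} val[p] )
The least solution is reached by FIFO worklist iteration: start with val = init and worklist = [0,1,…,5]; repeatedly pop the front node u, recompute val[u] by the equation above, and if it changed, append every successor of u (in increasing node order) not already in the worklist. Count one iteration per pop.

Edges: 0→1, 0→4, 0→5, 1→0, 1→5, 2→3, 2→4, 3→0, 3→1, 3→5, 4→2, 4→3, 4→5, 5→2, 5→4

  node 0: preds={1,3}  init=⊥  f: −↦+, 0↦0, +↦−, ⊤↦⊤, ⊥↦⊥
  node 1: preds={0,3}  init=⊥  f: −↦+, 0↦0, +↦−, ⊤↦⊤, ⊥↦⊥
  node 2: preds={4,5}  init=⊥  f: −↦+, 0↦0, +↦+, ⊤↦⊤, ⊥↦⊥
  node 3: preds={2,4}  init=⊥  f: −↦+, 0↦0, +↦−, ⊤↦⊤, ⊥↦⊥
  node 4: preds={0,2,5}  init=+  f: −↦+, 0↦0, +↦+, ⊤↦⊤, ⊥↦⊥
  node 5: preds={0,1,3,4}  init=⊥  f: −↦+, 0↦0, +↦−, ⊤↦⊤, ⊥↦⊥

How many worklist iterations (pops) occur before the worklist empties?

Worklist (18 pops):
  #1 pop 0: in=⊥ → ⊥ (no change)
  #2 pop 1: in=⊥ → ⊥ (no change)
  #3 pop 2: in=+ → + (was ⊥); enqueue []
  #4 pop 3: in=+ → − (was ⊥); enqueue [0,1]
  #5 pop 4: in=+ → + (no change)
  #6 pop 5: in=⊤ → ⊤ (was ⊥); enqueue [2,4]
  #7 pop 0: in=− → + (was ⊥); enqueue [5]
  #8 pop 1: in=⊤ → ⊤ (was ⊥); enqueue [0]
  #9 pop 2: in=⊤ → ⊤ (was +); enqueue [3]
  #10 pop 4: in=⊤ → ⊤ (was +); enqueue [2]
  #11 pop 5: in=⊤ → ⊤ (no change)
  #12 pop 0: in=⊤ → ⊤ (was +); enqueue [1,4,5]
  #13 pop 3: in=⊤ → ⊤ (was −); enqueue [0]
  #14 pop 2: in=⊤ → ⊤ (no change)
  #15 pop 1: in=⊤ → ⊤ (no change)
  #16 pop 4: in=⊤ → ⊤ (no change)
  #17 pop 5: in=⊤ → ⊤ (no change)
  #18 pop 0: in=⊤ → ⊤ (no change)

Fixpoint:
  val[0] = ⊤
  val[1] = ⊤
  val[2] = ⊤
  val[3] = ⊤
  val[4] = ⊤
  val[5] = ⊤

18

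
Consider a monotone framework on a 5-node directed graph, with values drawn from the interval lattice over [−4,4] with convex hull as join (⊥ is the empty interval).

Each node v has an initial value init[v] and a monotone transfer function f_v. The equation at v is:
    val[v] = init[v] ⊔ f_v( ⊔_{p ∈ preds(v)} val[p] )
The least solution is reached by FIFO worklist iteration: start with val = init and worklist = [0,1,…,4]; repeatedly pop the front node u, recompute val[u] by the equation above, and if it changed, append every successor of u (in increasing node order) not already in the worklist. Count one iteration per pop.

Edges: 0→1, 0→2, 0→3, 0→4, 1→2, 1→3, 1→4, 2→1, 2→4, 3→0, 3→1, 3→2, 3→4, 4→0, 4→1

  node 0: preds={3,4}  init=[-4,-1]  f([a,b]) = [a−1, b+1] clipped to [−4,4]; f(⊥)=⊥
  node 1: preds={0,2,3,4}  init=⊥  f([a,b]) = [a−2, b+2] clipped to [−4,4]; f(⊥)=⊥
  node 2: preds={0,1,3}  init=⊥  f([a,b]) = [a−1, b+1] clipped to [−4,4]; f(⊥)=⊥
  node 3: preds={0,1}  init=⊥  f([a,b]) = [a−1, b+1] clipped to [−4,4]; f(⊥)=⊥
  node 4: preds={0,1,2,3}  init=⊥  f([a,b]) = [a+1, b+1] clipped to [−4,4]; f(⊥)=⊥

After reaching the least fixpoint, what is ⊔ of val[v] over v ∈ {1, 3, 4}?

[-4,4]

Worklist (13 pops):
  #1 pop 0: in=⊥ → [-4,-1] (no change)
  #2 pop 1: in=[-4,-1] → [-4,1] (was ⊥); enqueue []
  #3 pop 2: in=[-4,1] → [-4,2] (was ⊥); enqueue [1]
  #4 pop 3: in=[-4,1] → [-4,2] (was ⊥); enqueue [0,2]
  #5 pop 4: in=[-4,2] → [-3,3] (was ⊥); enqueue []
  #6 pop 1: in=[-4,3] → [-4,4] (was [-4,1]); enqueue [3,4]
  #7 pop 0: in=[-4,3] → [-4,4] (was [-4,-1]); enqueue [1]
  #8 pop 2: in=[-4,4] → [-4,4] (was [-4,2]); enqueue []
  #9 pop 3: in=[-4,4] → [-4,4] (was [-4,2]); enqueue [0,2]
  #10 pop 4: in=[-4,4] → [-3,4] (was [-3,3]); enqueue []
  #11 pop 1: in=[-4,4] → [-4,4] (no change)
  #12 pop 0: in=[-4,4] → [-4,4] (no change)
  #13 pop 2: in=[-4,4] → [-4,4] (no change)

Fixpoint:
  val[0] = [-4,4]
  val[1] = [-4,4]
  val[2] = [-4,4]
  val[3] = [-4,4]
  val[4] = [-3,4]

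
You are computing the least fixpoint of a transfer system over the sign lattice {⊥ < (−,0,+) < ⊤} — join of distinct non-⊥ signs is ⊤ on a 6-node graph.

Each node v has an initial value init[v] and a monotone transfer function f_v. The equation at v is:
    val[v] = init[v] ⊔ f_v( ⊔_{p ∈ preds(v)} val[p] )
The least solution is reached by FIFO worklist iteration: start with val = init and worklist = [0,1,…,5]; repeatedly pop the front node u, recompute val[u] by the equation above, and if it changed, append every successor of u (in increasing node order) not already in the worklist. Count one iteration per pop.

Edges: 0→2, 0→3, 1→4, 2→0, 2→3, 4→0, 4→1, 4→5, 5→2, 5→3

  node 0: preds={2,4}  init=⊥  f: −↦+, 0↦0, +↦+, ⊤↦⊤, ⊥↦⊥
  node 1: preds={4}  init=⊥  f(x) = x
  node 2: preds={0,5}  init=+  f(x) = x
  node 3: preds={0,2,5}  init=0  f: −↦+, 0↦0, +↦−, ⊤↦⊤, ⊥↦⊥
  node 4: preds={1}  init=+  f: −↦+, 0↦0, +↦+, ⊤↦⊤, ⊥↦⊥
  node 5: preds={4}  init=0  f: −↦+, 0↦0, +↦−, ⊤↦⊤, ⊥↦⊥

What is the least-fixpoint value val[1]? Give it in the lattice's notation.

+

Trace (9 dequeues):
  [1] u=0 | in + | out + | prev ⊥ | push {}
  [2] u=1 | in + | out + | prev ⊥ | push {}
  [3] u=2 | in ⊤ | out ⊤ | prev + | push {0}
  [4] u=3 | in ⊤ | out ⊤ | prev 0 | push {}
  [5] u=4 | in + | out + | ==
  [6] u=5 | in + | out ⊤ | prev 0 | push {2,3}
  [7] u=0 | in ⊤ | out ⊤ | prev + | push {}
  [8] u=2 | in ⊤ | out ⊤ | ==
  [9] u=3 | in ⊤ | out ⊤ | ==

Converged values:
  [0] ⊤
  [1] +
  [2] ⊤
  [3] ⊤
  [4] +
  [5] ⊤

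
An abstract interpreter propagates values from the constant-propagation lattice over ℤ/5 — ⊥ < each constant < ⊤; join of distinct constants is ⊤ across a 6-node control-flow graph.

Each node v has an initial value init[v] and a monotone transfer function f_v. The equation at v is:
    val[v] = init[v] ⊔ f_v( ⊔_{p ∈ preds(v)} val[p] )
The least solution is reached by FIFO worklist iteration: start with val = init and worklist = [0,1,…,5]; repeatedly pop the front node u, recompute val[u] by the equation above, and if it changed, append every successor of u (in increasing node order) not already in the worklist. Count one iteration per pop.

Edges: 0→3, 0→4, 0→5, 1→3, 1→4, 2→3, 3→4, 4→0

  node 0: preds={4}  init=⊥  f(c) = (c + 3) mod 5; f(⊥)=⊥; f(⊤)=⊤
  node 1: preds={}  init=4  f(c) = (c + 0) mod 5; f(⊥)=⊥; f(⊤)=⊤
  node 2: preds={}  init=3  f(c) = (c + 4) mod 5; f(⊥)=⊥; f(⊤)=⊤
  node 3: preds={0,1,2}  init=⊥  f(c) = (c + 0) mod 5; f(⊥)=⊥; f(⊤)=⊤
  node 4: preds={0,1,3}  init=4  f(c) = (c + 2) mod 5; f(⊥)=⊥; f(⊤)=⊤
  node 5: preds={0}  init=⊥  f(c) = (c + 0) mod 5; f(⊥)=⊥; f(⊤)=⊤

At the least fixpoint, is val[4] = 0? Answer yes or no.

Worklist (10 pops):
  #1 pop 0: in=4 → 2 (was ⊥); enqueue []
  #2 pop 1: in=⊥ → 4 (no change)
  #3 pop 2: in=⊥ → 3 (no change)
  #4 pop 3: in=⊤ → ⊤ (was ⊥); enqueue []
  #5 pop 4: in=⊤ → ⊤ (was 4); enqueue [0]
  #6 pop 5: in=2 → 2 (was ⊥); enqueue []
  #7 pop 0: in=⊤ → ⊤ (was 2); enqueue [3,4,5]
  #8 pop 3: in=⊤ → ⊤ (no change)
  #9 pop 4: in=⊤ → ⊤ (no change)
  #10 pop 5: in=⊤ → ⊤ (was 2); enqueue []

Fixpoint:
  val[0] = ⊤
  val[1] = 4
  val[2] = 3
  val[3] = ⊤
  val[4] = ⊤
  val[5] = ⊤

no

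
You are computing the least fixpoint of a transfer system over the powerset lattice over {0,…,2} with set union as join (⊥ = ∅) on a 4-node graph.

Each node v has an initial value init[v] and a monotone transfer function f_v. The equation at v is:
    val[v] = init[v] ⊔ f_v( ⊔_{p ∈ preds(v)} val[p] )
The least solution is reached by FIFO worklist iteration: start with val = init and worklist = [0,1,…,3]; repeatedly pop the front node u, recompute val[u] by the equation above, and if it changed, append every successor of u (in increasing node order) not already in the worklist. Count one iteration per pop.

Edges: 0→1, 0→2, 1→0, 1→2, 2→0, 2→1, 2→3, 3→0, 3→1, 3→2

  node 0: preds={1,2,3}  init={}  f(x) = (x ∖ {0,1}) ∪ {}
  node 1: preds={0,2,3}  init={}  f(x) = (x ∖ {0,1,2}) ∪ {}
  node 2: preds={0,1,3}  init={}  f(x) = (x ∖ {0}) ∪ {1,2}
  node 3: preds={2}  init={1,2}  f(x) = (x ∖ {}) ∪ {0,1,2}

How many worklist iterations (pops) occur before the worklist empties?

Iteration log — 7 steps:
  step 1. node 0  ⊔preds={1,2}  new={2}  old={}  +wl: 
  step 2. node 1  ⊔preds={1,2}  new={}  stable
  step 3. node 2  ⊔preds={1,2}  new={1,2}  old={}  +wl: 0,1
  step 4. node 3  ⊔preds={1,2}  new={0,1,2}  old={1,2}  +wl: 2
  step 5. node 0  ⊔preds={0,1,2}  new={2}  stable
  step 6. node 1  ⊔preds={0,1,2}  new={}  stable
  step 7. node 2  ⊔preds={0,1,2}  new={1,2}  stable

Least fixpoint reached:
  node 0: {2}
  node 1: {}
  node 2: {1,2}
  node 3: {0,1,2}

7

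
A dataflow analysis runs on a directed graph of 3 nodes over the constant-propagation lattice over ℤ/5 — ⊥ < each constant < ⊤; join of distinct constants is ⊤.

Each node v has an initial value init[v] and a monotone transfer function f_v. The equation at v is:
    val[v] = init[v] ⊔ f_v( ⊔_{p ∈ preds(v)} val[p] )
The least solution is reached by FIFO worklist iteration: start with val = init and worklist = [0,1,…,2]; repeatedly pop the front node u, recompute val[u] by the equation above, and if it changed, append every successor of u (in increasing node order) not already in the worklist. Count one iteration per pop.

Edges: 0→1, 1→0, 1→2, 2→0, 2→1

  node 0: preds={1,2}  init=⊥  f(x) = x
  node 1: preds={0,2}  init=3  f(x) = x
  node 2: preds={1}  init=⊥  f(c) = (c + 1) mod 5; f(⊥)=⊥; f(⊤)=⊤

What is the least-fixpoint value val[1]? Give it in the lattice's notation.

⊤

Iteration log — 9 steps:
  step 1. node 0  ⊔preds=3  new=3  old=⊥  +wl: 
  step 2. node 1  ⊔preds=3  new=3  stable
  step 3. node 2  ⊔preds=3  new=4  old=⊥  +wl: 0,1
  step 4. node 0  ⊔preds=⊤  new=⊤  old=3  +wl: 
  step 5. node 1  ⊔preds=⊤  new=⊤  old=3  +wl: 0,2
  step 6. node 0  ⊔preds=⊤  new=⊤  stable
  step 7. node 2  ⊔preds=⊤  new=⊤  old=4  +wl: 0,1
  step 8. node 0  ⊔preds=⊤  new=⊤  stable
  step 9. node 1  ⊔preds=⊤  new=⊤  stable

Least fixpoint reached:
  node 0: ⊤
  node 1: ⊤
  node 2: ⊤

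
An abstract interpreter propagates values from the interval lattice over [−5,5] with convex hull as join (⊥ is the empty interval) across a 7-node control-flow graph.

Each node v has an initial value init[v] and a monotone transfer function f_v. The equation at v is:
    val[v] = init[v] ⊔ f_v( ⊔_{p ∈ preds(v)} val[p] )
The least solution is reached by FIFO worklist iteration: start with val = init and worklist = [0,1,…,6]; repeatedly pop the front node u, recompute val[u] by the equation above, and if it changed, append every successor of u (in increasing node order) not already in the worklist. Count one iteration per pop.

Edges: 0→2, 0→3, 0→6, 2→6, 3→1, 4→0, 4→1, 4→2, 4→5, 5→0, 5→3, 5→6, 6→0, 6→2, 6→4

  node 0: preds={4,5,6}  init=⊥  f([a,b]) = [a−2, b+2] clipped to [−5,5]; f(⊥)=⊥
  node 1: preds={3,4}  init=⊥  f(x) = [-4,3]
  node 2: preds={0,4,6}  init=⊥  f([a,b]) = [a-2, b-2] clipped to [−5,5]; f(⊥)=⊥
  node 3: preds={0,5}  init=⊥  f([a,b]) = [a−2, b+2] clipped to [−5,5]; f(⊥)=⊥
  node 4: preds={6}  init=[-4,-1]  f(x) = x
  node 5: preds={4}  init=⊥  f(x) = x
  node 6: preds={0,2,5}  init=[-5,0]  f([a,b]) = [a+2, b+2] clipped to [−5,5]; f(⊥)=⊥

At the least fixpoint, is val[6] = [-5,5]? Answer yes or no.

Worklist (27 pops):
  #1 pop 0: in=[-5,0] → [-5,2] (was ⊥); enqueue []
  #2 pop 1: in=[-4,-1] → [-4,3] (was ⊥); enqueue []
  #3 pop 2: in=[-5,2] → [-5,0] (was ⊥); enqueue []
  #4 pop 3: in=[-5,2] → [-5,4] (was ⊥); enqueue [1]
  #5 pop 4: in=[-5,0] → [-5,0] (was [-4,-1]); enqueue [0,2]
  #6 pop 5: in=[-5,0] → [-5,0] (was ⊥); enqueue [3]
  #7 pop 6: in=[-5,2] → [-5,4] (was [-5,0]); enqueue [4]
  #8 pop 1: in=[-5,4] → [-4,3] (no change)
  #9 pop 0: in=[-5,4] → [-5,5] (was [-5,2]); enqueue [6]
  #10 pop 2: in=[-5,5] → [-5,3] (was [-5,0]); enqueue []
  #11 pop 3: in=[-5,5] → [-5,5] (was [-5,4]); enqueue [1]
  #12 pop 4: in=[-5,4] → [-5,4] (was [-5,0]); enqueue [0,2,5]
  #13 pop 6: in=[-5,5] → [-5,5] (was [-5,4]); enqueue [4]
  #14 pop 1: in=[-5,5] → [-4,3] (no change)
  #15 pop 0: in=[-5,5] → [-5,5] (no change)
  #16 pop 2: in=[-5,5] → [-5,3] (no change)
  #17 pop 5: in=[-5,4] → [-5,4] (was [-5,0]); enqueue [0,3,6]
  #18 pop 4: in=[-5,5] → [-5,5] (was [-5,4]); enqueue [1,2,5]
  #19 pop 0: in=[-5,5] → [-5,5] (no change)
  #20 pop 3: in=[-5,5] → [-5,5] (no change)
  #21 pop 6: in=[-5,5] → [-5,5] (no change)
  #22 pop 1: in=[-5,5] → [-4,3] (no change)
  #23 pop 2: in=[-5,5] → [-5,3] (no change)
  #24 pop 5: in=[-5,5] → [-5,5] (was [-5,4]); enqueue [0,3,6]
  #25 pop 0: in=[-5,5] → [-5,5] (no change)
  #26 pop 3: in=[-5,5] → [-5,5] (no change)
  #27 pop 6: in=[-5,5] → [-5,5] (no change)

Fixpoint:
  val[0] = [-5,5]
  val[1] = [-4,3]
  val[2] = [-5,3]
  val[3] = [-5,5]
  val[4] = [-5,5]
  val[5] = [-5,5]
  val[6] = [-5,5]

yes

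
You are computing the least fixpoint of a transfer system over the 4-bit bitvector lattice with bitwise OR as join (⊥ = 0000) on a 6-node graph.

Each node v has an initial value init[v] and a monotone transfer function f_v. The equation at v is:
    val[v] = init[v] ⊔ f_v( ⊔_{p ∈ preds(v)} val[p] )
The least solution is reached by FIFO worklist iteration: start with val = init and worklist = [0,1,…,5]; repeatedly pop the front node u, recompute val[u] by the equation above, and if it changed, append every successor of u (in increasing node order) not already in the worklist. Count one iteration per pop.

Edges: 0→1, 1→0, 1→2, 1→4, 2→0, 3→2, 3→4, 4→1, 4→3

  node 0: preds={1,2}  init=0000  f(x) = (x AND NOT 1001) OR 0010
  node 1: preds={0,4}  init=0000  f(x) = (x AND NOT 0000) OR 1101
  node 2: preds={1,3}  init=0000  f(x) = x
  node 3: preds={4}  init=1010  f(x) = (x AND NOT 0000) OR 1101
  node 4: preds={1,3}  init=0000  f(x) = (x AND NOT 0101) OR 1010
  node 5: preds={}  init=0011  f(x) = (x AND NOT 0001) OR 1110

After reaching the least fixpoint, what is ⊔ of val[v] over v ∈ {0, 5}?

1111

Worklist (10 pops):
  #1 pop 0: in=0000 → 0010 (was 0000); enqueue []
  #2 pop 1: in=0010 → 1111 (was 0000); enqueue [0]
  #3 pop 2: in=1111 → 1111 (was 0000); enqueue []
  #4 pop 3: in=0000 → 1111 (was 1010); enqueue [2]
  #5 pop 4: in=1111 → 1010 (was 0000); enqueue [1,3]
  #6 pop 5: in=0000 → 1111 (was 0011); enqueue []
  #7 pop 0: in=1111 → 0110 (was 0010); enqueue []
  #8 pop 2: in=1111 → 1111 (no change)
  #9 pop 1: in=1110 → 1111 (no change)
  #10 pop 3: in=1010 → 1111 (no change)

Fixpoint:
  val[0] = 0110
  val[1] = 1111
  val[2] = 1111
  val[3] = 1111
  val[4] = 1010
  val[5] = 1111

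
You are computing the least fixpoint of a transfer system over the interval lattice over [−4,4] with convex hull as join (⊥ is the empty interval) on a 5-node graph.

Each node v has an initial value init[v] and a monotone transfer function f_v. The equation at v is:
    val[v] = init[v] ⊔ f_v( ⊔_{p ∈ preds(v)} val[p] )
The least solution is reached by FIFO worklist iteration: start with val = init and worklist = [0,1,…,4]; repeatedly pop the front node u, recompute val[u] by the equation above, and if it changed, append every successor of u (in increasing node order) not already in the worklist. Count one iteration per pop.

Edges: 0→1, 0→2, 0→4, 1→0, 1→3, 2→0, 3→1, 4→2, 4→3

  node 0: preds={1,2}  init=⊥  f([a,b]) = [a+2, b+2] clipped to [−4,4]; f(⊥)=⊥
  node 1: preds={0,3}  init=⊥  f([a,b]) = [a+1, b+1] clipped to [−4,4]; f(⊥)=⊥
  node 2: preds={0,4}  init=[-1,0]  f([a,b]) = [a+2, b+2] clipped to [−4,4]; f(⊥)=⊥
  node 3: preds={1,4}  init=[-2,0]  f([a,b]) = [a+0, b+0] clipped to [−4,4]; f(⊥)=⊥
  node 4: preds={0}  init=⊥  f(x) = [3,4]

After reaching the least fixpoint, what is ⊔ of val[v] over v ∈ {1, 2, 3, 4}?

Trace (12 dequeues):
  [1] u=0 | in [-1,0] | out [1,2] | prev ⊥ | push {}
  [2] u=1 | in [-2,2] | out [-1,3] | prev ⊥ | push {0}
  [3] u=2 | in [1,2] | out [-1,4] | prev [-1,0] | push {}
  [4] u=3 | in [-1,3] | out [-2,3] | prev [-2,0] | push {1}
  [5] u=4 | in [1,2] | out [3,4] | prev ⊥ | push {2,3}
  [6] u=0 | in [-1,4] | out [1,4] | prev [1,2] | push {4}
  [7] u=1 | in [-2,4] | out [-1,4] | prev [-1,3] | push {0}
  [8] u=2 | in [1,4] | out [-1,4] | ==
  [9] u=3 | in [-1,4] | out [-2,4] | prev [-2,3] | push {1}
  [10] u=4 | in [1,4] | out [3,4] | ==
  [11] u=0 | in [-1,4] | out [1,4] | ==
  [12] u=1 | in [-2,4] | out [-1,4] | ==

Converged values:
  [0] [1,4]
  [1] [-1,4]
  [2] [-1,4]
  [3] [-2,4]
  [4] [3,4]

[-2,4]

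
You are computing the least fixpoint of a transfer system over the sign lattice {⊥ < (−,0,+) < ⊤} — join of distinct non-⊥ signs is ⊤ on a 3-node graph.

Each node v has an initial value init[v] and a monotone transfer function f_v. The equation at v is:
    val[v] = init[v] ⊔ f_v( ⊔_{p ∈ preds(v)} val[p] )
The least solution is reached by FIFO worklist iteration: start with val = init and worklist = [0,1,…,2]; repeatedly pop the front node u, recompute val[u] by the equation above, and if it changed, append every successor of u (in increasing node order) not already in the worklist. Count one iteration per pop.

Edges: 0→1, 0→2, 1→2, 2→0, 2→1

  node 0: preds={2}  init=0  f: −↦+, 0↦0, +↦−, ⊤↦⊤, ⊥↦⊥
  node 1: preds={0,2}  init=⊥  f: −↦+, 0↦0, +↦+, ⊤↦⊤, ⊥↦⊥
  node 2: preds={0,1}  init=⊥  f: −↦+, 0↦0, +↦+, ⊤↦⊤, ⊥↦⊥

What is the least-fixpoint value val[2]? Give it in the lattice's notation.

Iteration log — 5 steps:
  step 1. node 0  ⊔preds=⊥  new=0  stable
  step 2. node 1  ⊔preds=0  new=0  old=⊥  +wl: 
  step 3. node 2  ⊔preds=0  new=0  old=⊥  +wl: 0,1
  step 4. node 0  ⊔preds=0  new=0  stable
  step 5. node 1  ⊔preds=0  new=0  stable

Least fixpoint reached:
  node 0: 0
  node 1: 0
  node 2: 0

0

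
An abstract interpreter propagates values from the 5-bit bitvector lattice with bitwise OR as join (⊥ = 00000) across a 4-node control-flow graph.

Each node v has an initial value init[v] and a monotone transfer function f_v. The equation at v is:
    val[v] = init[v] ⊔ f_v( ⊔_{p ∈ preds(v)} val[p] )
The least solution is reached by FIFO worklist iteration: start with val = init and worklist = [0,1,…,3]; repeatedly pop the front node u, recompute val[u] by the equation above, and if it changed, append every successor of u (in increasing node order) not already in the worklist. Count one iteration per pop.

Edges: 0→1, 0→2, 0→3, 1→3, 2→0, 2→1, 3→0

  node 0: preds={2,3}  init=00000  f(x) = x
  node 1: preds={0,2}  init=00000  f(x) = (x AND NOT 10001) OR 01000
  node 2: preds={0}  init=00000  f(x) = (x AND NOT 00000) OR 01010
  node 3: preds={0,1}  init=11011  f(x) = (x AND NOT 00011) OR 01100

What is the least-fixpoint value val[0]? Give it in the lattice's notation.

11111

Iteration log — 10 steps:
  step 1. node 0  ⊔preds=11011  new=11011  old=00000  +wl: 
  step 2. node 1  ⊔preds=11011  new=01010  old=00000  +wl: 
  step 3. node 2  ⊔preds=11011  new=11011  old=00000  +wl: 0,1
  step 4. node 3  ⊔preds=11011  new=11111  old=11011  +wl: 
  step 5. node 0  ⊔preds=11111  new=11111  old=11011  +wl: 2,3
  step 6. node 1  ⊔preds=11111  new=01110  old=01010  +wl: 
  step 7. node 2  ⊔preds=11111  new=11111  old=11011  +wl: 0,1
  step 8. node 3  ⊔preds=11111  new=11111  stable
  step 9. node 0  ⊔preds=11111  new=11111  stable
  step 10. node 1  ⊔preds=11111  new=01110  stable

Least fixpoint reached:
  node 0: 11111
  node 1: 01110
  node 2: 11111
  node 3: 11111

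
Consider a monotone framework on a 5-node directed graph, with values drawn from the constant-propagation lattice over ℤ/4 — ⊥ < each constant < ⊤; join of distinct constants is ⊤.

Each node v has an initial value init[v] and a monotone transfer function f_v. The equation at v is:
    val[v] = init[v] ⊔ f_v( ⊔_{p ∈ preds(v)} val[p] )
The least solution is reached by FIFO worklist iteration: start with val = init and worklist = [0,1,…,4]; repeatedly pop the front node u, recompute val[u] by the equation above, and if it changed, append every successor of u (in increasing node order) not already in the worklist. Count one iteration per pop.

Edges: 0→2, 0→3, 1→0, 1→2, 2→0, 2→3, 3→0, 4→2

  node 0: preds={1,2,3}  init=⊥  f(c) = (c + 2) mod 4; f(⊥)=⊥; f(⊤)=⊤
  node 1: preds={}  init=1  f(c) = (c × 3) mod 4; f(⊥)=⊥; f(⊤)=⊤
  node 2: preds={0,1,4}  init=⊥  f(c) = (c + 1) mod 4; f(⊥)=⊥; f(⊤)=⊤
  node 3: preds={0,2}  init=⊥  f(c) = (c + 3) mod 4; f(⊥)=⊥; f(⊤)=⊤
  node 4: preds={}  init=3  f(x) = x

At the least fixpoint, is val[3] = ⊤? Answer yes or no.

Trace (8 dequeues):
  [1] u=0 | in 1 | out 3 | prev ⊥ | push {}
  [2] u=1 | in ⊥ | out 1 | ==
  [3] u=2 | in ⊤ | out ⊤ | prev ⊥ | push {0}
  [4] u=3 | in ⊤ | out ⊤ | prev ⊥ | push {}
  [5] u=4 | in ⊥ | out 3 | ==
  [6] u=0 | in ⊤ | out ⊤ | prev 3 | push {2,3}
  [7] u=2 | in ⊤ | out ⊤ | ==
  [8] u=3 | in ⊤ | out ⊤ | ==

Converged values:
  [0] ⊤
  [1] 1
  [2] ⊤
  [3] ⊤
  [4] 3

yes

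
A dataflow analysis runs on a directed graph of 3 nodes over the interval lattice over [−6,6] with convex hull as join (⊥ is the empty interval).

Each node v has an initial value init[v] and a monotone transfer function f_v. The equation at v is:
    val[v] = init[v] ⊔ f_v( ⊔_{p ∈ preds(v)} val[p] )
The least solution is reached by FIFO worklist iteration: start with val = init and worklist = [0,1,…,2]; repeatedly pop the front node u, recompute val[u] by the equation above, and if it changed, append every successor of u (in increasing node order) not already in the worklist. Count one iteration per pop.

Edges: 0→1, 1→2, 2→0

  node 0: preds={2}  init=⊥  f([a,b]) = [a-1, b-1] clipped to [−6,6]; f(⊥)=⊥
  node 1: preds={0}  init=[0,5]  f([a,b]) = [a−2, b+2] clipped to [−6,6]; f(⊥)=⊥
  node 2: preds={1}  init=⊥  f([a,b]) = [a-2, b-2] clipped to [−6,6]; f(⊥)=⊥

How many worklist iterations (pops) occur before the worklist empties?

9

Iteration log — 9 steps:
  step 1. node 0  ⊔preds=⊥  new=⊥  stable
  step 2. node 1  ⊔preds=⊥  new=[0,5]  stable
  step 3. node 2  ⊔preds=[0,5]  new=[-2,3]  old=⊥  +wl: 0
  step 4. node 0  ⊔preds=[-2,3]  new=[-3,2]  old=⊥  +wl: 1
  step 5. node 1  ⊔preds=[-3,2]  new=[-5,5]  old=[0,5]  +wl: 2
  step 6. node 2  ⊔preds=[-5,5]  new=[-6,3]  old=[-2,3]  +wl: 0
  step 7. node 0  ⊔preds=[-6,3]  new=[-6,2]  old=[-3,2]  +wl: 1
  step 8. node 1  ⊔preds=[-6,2]  new=[-6,5]  old=[-5,5]  +wl: 2
  step 9. node 2  ⊔preds=[-6,5]  new=[-6,3]  stable

Least fixpoint reached:
  node 0: [-6,2]
  node 1: [-6,5]
  node 2: [-6,3]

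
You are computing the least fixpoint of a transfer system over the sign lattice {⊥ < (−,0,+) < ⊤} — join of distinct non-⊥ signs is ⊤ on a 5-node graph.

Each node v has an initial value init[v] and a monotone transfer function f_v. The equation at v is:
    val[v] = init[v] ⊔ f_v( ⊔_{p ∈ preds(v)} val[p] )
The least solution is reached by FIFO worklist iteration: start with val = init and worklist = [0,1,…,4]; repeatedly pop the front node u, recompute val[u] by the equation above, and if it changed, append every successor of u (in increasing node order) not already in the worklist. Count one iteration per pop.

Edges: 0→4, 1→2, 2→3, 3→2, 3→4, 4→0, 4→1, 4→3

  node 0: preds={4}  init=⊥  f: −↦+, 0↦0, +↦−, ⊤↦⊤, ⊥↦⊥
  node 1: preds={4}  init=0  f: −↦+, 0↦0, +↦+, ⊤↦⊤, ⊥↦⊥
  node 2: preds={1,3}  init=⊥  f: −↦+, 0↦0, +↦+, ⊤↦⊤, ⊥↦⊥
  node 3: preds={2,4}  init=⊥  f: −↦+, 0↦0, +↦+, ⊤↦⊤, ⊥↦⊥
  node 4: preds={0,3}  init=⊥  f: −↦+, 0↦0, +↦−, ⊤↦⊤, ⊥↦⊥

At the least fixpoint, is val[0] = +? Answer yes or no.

Iteration log — 10 steps:
  step 1. node 0  ⊔preds=⊥  new=⊥  stable
  step 2. node 1  ⊔preds=⊥  new=0  stable
  step 3. node 2  ⊔preds=0  new=0  old=⊥  +wl: 
  step 4. node 3  ⊔preds=0  new=0  old=⊥  +wl: 2
  step 5. node 4  ⊔preds=0  new=0  old=⊥  +wl: 0,1,3
  step 6. node 2  ⊔preds=0  new=0  stable
  step 7. node 0  ⊔preds=0  new=0  old=⊥  +wl: 4
  step 8. node 1  ⊔preds=0  new=0  stable
  step 9. node 3  ⊔preds=0  new=0  stable
  step 10. node 4  ⊔preds=0  new=0  stable

Least fixpoint reached:
  node 0: 0
  node 1: 0
  node 2: 0
  node 3: 0
  node 4: 0

no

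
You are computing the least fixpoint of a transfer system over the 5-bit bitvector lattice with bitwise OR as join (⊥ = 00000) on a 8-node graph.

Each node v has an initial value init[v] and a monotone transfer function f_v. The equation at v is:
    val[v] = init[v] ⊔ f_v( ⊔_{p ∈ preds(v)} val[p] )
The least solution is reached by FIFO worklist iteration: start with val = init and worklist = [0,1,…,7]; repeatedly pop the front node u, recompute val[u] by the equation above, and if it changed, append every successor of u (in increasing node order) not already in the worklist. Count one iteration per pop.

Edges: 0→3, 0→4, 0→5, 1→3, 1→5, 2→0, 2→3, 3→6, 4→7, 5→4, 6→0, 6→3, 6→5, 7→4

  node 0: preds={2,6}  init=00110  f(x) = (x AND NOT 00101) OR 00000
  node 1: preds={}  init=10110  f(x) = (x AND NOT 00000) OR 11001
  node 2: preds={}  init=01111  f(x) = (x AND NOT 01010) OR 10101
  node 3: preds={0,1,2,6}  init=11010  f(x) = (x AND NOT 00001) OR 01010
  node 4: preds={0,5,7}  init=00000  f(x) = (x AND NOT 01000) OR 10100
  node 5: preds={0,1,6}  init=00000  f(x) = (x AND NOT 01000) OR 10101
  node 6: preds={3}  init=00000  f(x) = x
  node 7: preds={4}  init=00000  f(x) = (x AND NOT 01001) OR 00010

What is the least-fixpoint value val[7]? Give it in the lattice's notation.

10110

Worklist (13 pops):
  #1 pop 0: in=01111 → 01110 (was 00110); enqueue []
  #2 pop 1: in=00000 → 11111 (was 10110); enqueue []
  #3 pop 2: in=00000 → 11111 (was 01111); enqueue [0]
  #4 pop 3: in=11111 → 11110 (was 11010); enqueue []
  #5 pop 4: in=01110 → 10110 (was 00000); enqueue []
  #6 pop 5: in=11111 → 10111 (was 00000); enqueue [4]
  #7 pop 6: in=11110 → 11110 (was 00000); enqueue [3,5]
  #8 pop 7: in=10110 → 10110 (was 00000); enqueue []
  #9 pop 0: in=11111 → 11110 (was 01110); enqueue []
  #10 pop 4: in=11111 → 10111 (was 10110); enqueue [7]
  #11 pop 3: in=11111 → 11110 (no change)
  #12 pop 5: in=11111 → 10111 (no change)
  #13 pop 7: in=10111 → 10110 (no change)

Fixpoint:
  val[0] = 11110
  val[1] = 11111
  val[2] = 11111
  val[3] = 11110
  val[4] = 10111
  val[5] = 10111
  val[6] = 11110
  val[7] = 10110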